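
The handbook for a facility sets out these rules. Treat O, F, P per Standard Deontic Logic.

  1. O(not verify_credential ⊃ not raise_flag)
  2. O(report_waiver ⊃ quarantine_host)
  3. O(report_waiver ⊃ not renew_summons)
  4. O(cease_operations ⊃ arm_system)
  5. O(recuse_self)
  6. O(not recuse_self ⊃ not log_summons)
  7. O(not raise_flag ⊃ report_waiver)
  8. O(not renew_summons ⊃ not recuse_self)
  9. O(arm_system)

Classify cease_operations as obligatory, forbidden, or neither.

Neither

Premise 4 is O(cease_operations ⊃ arm_system); even if O(arm_system) held, inferring O(cease_operations) would be affirming the consequent — invalid.
No premise or chain of K-axiom applications forces O(cease_operations), and none forces O(not cease_operations). So cease_operations is neither obligatory nor forbidden under these norms.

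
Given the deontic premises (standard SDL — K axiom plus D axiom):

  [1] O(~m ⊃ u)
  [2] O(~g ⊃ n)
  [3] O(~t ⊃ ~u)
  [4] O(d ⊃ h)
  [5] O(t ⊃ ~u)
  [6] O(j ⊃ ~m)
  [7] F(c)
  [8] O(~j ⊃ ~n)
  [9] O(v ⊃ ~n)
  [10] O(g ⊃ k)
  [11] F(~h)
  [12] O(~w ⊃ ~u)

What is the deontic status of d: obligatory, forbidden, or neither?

Premise 4 is O(d ⊃ h); even if O(h) held, inferring O(d) would be affirming the consequent — invalid.
No premise or chain of K-axiom applications forces O(d), and none forces O(~d). So d is neither obligatory nor forbidden under these norms.

Neither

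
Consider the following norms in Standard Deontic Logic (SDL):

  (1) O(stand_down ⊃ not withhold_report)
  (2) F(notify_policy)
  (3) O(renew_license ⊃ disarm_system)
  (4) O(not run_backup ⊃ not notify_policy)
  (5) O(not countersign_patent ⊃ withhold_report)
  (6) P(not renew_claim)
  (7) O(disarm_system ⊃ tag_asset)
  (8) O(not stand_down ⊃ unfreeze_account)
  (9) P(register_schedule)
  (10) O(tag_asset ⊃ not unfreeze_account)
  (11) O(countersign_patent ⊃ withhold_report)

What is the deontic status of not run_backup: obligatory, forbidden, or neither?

Premise 4 is O(not run_backup ⊃ not notify_policy); even if O(not notify_policy) held, inferring O(not run_backup) would be affirming the consequent — invalid.
No premise or chain of K-axiom applications forces O(not run_backup), and none forces O(run_backup). So not run_backup is neither obligatory nor forbidden under these norms.

Neither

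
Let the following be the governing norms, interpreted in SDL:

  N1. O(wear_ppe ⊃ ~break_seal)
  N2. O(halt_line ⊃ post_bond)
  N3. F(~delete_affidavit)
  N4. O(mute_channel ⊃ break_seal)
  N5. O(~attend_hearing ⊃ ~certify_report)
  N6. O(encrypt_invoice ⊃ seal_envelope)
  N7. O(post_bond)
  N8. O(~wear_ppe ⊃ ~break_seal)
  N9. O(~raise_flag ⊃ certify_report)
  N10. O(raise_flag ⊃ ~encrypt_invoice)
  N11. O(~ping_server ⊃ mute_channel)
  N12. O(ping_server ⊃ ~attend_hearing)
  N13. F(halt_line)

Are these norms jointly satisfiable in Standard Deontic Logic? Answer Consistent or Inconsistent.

Premise 2 is O(halt_line ⊃ post_bond); even if O(post_bond) held, inferring O(halt_line) would be affirming the consequent — invalid.
So O(halt_line) is not derivable, and the apparent clash with O(~halt_line) does not arise.
A world satisfying every obligation exists (e.g. attend_hearing=false, break_seal=false, certify_report=false, delete_affidavit=true, encrypt_invoice=false, halt_line=false, mute_channel=false, ping_server=true, post_bond=true, raise_flag=true, seal_envelope=false, wear_ppe=false); no atom is both obligatory and forbidden, so the set is consistent.

Consistent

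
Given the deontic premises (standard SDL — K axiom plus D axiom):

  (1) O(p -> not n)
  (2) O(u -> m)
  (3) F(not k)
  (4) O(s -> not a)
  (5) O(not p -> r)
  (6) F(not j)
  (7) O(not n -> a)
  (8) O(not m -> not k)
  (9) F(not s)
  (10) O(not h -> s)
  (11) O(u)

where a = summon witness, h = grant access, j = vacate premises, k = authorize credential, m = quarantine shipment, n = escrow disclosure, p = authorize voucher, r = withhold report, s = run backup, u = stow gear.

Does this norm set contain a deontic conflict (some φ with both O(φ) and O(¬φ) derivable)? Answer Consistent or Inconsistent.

Premise 8 is O(not m -> not k), but O(not m) is not derivable from the premises, so it does not yield O(not k).
So O(not k) is not derivable, and the apparent clash with O(k) does not arise.
A world satisfying every obligation exists (e.g. a=false, h=false, j=true, k=true, m=true, n=true, p=false, r=true, s=true, u=true); no atom is both obligatory and forbidden, so the set is consistent.

Consistent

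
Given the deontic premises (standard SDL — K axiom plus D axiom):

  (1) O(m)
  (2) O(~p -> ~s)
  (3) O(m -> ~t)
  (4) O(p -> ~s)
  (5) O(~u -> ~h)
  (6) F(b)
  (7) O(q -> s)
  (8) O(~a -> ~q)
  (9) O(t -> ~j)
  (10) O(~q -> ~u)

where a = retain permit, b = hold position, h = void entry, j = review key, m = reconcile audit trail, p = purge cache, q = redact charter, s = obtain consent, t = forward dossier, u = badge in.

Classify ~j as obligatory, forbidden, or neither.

Premise 9 is O(t -> ~j), but O(t) is not derivable from the premises, so it does not yield O(~j).
No premise or chain of K-axiom applications forces O(~j), and none forces O(j). So ~j is neither obligatory nor forbidden under these norms.

Neither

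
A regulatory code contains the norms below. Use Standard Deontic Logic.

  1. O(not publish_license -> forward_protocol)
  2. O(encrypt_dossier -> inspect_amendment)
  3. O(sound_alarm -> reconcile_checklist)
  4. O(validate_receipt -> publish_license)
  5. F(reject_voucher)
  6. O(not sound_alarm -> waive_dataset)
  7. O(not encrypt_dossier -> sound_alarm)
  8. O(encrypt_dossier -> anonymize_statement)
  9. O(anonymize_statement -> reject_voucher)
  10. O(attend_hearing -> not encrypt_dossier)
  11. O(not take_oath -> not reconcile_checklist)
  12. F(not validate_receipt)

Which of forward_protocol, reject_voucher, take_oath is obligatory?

Premise 5 is F(reject_voucher), i.e. O(not reject_voucher).
Premise 9, O(anonymize_statement -> reject_voucher), contraposes to O(not reject_voucher -> not anonymize_statement); with O(not reject_voucher) we get O(not anonymize_statement).
Premise 8 is O(encrypt_dossier -> anonymize_statement); contrapositively O(not anonymize_statement -> not encrypt_dossier). Since O(not anonymize_statement) holds, K gives O(not encrypt_dossier).
From O(not encrypt_dossier) and premise 7, O(not encrypt_dossier -> sound_alarm), we obtain O(sound_alarm).
Premise 3 is O(sound_alarm -> reconcile_checklist); since O(sound_alarm), deontic closure gives O(reconcile_checklist).
Premise 11 is O(not take_oath -> not reconcile_checklist); contrapositively O(reconcile_checklist -> take_oath). Since O(reconcile_checklist) holds, K gives O(take_oath).
So O(take_oath) holds — take_oath is obligatory. None of the other listed options is made obligatory by any chain of premises.

take_oath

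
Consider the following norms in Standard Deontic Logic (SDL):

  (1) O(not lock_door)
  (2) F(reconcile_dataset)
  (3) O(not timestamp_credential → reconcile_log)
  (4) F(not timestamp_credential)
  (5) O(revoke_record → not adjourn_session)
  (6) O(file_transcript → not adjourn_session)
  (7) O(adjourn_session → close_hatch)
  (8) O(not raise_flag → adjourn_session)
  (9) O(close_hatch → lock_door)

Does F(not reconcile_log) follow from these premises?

Premise 3 is O(not timestamp_credential → reconcile_log), but O(not timestamp_credential) is not derivable from the premises, so it does not yield O(reconcile_log).
No other premise forces O(reconcile_log). An ideal world satisfying every premise can still have not reconcile_log true, so F(not reconcile_log) is not derivable.

No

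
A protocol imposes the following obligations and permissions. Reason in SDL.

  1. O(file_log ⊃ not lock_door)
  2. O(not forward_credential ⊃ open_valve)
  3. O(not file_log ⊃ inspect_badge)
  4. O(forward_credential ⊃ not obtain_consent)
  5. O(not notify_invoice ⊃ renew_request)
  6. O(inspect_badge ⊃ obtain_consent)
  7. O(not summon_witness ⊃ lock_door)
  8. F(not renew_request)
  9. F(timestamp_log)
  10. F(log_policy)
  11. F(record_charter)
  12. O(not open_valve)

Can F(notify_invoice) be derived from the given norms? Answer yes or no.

Premise 5 is O(not notify_invoice ⊃ renew_request); even if O(renew_request) held, inferring O(not notify_invoice) would be affirming the consequent — invalid.
No other premise forces O(not notify_invoice). An ideal world satisfying every premise can still have notify_invoice true, so F(notify_invoice) is not derivable.

No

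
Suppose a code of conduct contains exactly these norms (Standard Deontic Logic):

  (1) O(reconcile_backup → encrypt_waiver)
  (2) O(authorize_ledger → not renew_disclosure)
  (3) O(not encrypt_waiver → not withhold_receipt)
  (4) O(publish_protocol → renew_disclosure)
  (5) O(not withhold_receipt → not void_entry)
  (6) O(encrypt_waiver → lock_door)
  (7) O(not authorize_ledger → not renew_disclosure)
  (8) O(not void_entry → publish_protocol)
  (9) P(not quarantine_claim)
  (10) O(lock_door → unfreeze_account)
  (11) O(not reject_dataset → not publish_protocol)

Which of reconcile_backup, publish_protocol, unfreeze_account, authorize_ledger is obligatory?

unfreeze_account

Premises 2 and 7 cover both cases: O(authorize_ledger → not renew_disclosure) and O(not authorize_ledger → not renew_disclosure). Since authorize_ledger ∨ not authorize_ledger is a tautology, O(not renew_disclosure) follows.
The contrapositive of premise 4 (O(publish_protocol → renew_disclosure)) is O(not renew_disclosure → not publish_protocol), and O(not renew_disclosure) is already established, so O(not publish_protocol).
Premise 8 is O(not void_entry → publish_protocol); contrapositively O(not publish_protocol → void_entry). Since O(not publish_protocol) holds, K gives O(void_entry).
Premise 5 is O(not withhold_receipt → not void_entry); contrapositively O(void_entry → withhold_receipt). Since O(void_entry) holds, K gives O(withhold_receipt).
Premise 3, O(not encrypt_waiver → not withhold_receipt), contraposes to O(withhold_receipt → encrypt_waiver); with O(withhold_receipt) we get O(encrypt_waiver).
With premise 6, O(encrypt_waiver → lock_door), the K-axiom yields O(lock_door).
Applying K to premise 10 (O(lock_door → unfreeze_account)) and O(lock_door) yields O(unfreeze_account).
So O(unfreeze_account) holds — unfreeze_account is obligatory. None of the other listed options is made obligatory by any chain of premises.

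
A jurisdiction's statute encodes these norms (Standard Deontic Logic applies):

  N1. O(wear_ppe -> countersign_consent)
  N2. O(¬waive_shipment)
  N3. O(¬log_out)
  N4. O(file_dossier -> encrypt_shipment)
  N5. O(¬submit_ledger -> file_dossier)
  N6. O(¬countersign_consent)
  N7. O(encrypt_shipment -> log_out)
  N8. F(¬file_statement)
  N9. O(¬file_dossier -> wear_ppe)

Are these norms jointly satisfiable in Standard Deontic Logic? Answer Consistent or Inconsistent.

Inconsistent

From premise 6 we have O(¬countersign_consent).
Premise 1, O(wear_ppe -> countersign_consent), contraposes to O(¬countersign_consent -> ¬wear_ppe); with O(¬countersign_consent) we get O(¬wear_ppe).
Premise 9 is O(¬file_dossier -> wear_ppe); contrapositively O(¬wear_ppe -> file_dossier). Since O(¬wear_ppe) holds, K gives O(file_dossier).
Premise 4 is O(file_dossier -> encrypt_shipment); since O(file_dossier), deontic closure gives O(encrypt_shipment).
Premise 7 is O(encrypt_shipment -> log_out); since O(encrypt_shipment), deontic closure gives O(log_out).
However, premise 3 gives O(¬log_out).
We now have both O(log_out) and O(¬log_out) — log_out is simultaneously obligatory and forbidden, violating the D-axiom.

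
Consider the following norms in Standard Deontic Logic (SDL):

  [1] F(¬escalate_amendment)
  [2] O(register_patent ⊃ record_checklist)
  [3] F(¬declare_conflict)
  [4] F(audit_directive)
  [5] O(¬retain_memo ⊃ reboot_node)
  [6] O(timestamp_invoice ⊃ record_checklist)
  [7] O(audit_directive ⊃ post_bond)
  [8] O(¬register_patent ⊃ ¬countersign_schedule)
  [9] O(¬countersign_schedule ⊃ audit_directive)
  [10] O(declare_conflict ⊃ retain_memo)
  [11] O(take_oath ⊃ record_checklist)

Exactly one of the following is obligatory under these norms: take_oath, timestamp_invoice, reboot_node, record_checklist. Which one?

record_checklist

F(audit_directive) at premise 4 means O(¬audit_directive).
Premise 9 is O(¬countersign_schedule ⊃ audit_directive); contrapositively O(¬audit_directive ⊃ countersign_schedule). Since O(¬audit_directive) holds, K gives O(countersign_schedule).
The contrapositive of premise 8 (O(¬register_patent ⊃ ¬countersign_schedule)) is O(countersign_schedule ⊃ register_patent), and O(countersign_schedule) is already established, so O(register_patent).
With premise 2, O(register_patent ⊃ record_checklist), the K-axiom yields O(record_checklist).
So O(record_checklist) holds — record_checklist is obligatory. None of the other listed options is made obligatory by any chain of premises.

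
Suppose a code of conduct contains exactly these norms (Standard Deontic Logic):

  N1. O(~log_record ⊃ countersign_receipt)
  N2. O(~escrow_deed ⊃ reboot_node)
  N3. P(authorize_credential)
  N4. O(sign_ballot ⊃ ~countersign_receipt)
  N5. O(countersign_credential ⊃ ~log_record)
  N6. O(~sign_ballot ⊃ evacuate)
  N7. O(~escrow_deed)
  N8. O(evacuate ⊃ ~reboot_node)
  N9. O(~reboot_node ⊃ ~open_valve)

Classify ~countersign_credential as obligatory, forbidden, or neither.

From premise 7 we have O(~escrow_deed).
With premise 2, O(~escrow_deed ⊃ reboot_node), the K-axiom yields O(reboot_node).
The contrapositive of premise 8 (O(evacuate ⊃ ~reboot_node)) is O(reboot_node ⊃ ~evacuate), and O(reboot_node) is already established, so O(~evacuate).
Premise 6 is O(~sign_ballot ⊃ evacuate); contrapositively O(~evacuate ⊃ sign_ballot). Since O(~evacuate) holds, K gives O(sign_ballot).
Applying K to premise 4 (O(sign_ballot ⊃ ~countersign_receipt)) and O(sign_ballot) yields O(~countersign_receipt).
The contrapositive of premise 1 (O(~log_record ⊃ countersign_receipt)) is O(~countersign_receipt ⊃ log_record), and O(~countersign_receipt) is already established, so O(log_record).
Premise 5 is O(countersign_credential ⊃ ~log_record); contrapositively O(log_record ⊃ ~countersign_credential). Since O(log_record) holds, K gives O(~countersign_credential).
Premises 3, 9 do not contribute to this derivation.
Hence ~countersign_credential is obligatory.

Obligatory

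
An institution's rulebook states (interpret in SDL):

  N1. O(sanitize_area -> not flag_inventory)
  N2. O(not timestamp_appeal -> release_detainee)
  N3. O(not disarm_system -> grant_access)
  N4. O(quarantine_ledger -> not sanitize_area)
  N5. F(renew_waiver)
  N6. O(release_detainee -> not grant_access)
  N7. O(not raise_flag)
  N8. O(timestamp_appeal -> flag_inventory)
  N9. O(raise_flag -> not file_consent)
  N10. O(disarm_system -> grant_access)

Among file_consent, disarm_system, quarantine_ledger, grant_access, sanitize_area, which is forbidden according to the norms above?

sanitize_area

Premises 10 and 3 cover both cases: O(disarm_system -> grant_access) and O(not disarm_system -> grant_access). Since disarm_system ∨ not disarm_system is a tautology, O(grant_access) follows.
Premise 6, O(release_detainee -> not grant_access), contraposes to O(grant_access -> not release_detainee); with O(grant_access) we get O(not release_detainee).
The contrapositive of premise 2 (O(not timestamp_appeal -> release_detainee)) is O(not release_detainee -> timestamp_appeal), and O(not release_detainee) is already established, so O(timestamp_appeal).
From O(timestamp_appeal) and premise 8, O(timestamp_appeal -> flag_inventory), we obtain O(flag_inventory).
The contrapositive of premise 1 (O(sanitize_area -> not flag_inventory)) is O(flag_inventory -> not sanitize_area), and O(flag_inventory) is already established, so O(not sanitize_area).
So O(not sanitize_area) holds, i.e. sanitize_area is forbidden. None of the other listed options is forbidden under the premises.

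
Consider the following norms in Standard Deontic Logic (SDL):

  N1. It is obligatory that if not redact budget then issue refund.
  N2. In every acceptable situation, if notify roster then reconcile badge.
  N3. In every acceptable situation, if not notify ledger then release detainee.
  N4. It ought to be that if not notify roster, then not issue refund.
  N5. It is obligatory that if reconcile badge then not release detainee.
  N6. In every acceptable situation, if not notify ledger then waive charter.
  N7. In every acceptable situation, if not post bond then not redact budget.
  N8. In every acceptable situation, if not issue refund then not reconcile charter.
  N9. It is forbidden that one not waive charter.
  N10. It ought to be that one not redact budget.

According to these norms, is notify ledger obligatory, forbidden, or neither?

Premise 10 gives O(¬redact_budget).
From O(¬redact_budget) and premise 1, O(¬redact_budget → issue_refund), we obtain O(issue_refund).
The contrapositive of premise 4 (O(¬notify_roster → ¬issue_refund)) is O(issue_refund → notify_roster), and O(issue_refund) is already established, so O(notify_roster).
From O(notify_roster) and premise 2, O(notify_roster → reconcile_badge), we obtain O(reconcile_badge).
From O(reconcile_badge) and premise 5, O(reconcile_badge → ¬release_detainee), we obtain O(¬release_detainee).
The contrapositive of premise 3 (O(¬notify_ledger → release_detainee)) is O(¬release_detainee → notify_ledger), and O(¬release_detainee) is already established, so O(notify_ledger).
Premises 6, 7, 8, 9 do not contribute to this derivation.
Hence notify_ledger is obligatory.

Obligatory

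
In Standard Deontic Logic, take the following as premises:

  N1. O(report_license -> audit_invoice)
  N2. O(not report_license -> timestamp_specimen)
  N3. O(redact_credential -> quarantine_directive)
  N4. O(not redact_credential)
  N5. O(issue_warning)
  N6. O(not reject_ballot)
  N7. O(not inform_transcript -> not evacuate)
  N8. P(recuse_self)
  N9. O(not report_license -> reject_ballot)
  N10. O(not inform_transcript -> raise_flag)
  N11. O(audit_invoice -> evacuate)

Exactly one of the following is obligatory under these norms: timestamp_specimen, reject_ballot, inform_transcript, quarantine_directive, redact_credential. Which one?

From premise 6 we have O(not reject_ballot).
Premise 9 is O(not report_license -> reject_ballot); contrapositively O(not reject_ballot -> report_license). Since O(not reject_ballot) holds, K gives O(report_license).
Applying K to premise 1 (O(report_license -> audit_invoice)) and O(report_license) yields O(audit_invoice).
From O(audit_invoice) and premise 11, O(audit_invoice -> evacuate), we obtain O(evacuate).
The contrapositive of premise 7 (O(not inform_transcript -> not evacuate)) is O(evacuate -> inform_transcript), and O(evacuate) is already established, so O(inform_transcript).
So O(inform_transcript) holds — inform_transcript is obligatory. None of the other listed options is made obligatory by any chain of premises.

inform_transcript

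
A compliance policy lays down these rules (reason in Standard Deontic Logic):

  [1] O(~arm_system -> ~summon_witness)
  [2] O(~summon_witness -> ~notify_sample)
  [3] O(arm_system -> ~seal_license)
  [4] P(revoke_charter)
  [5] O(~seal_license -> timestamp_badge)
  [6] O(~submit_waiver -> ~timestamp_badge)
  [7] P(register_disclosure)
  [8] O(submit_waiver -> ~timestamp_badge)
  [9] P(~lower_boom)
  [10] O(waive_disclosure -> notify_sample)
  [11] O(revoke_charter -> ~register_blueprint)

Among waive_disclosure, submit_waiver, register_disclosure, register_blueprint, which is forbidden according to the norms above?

Premises 8 and 6 cover both cases: O(submit_waiver -> ~timestamp_badge) and O(~submit_waiver -> ~timestamp_badge). Since submit_waiver ∨ ~submit_waiver is a tautology, O(~timestamp_badge) follows.
Premise 5 is O(~seal_license -> timestamp_badge); contrapositively O(~timestamp_badge -> seal_license). Since O(~timestamp_badge) holds, K gives O(seal_license).
Premise 3 is O(arm_system -> ~seal_license); contrapositively O(seal_license -> ~arm_system). Since O(seal_license) holds, K gives O(~arm_system).
From O(~arm_system) and premise 1, O(~arm_system -> ~summon_witness), we obtain O(~summon_witness).
Premise 2 is O(~summon_witness -> ~notify_sample); since O(~summon_witness), deontic closure gives O(~notify_sample).
Premise 10 is O(waive_disclosure -> notify_sample); contrapositively O(~notify_sample -> ~waive_disclosure). Since O(~notify_sample) holds, K gives O(~waive_disclosure).
So O(~waive_disclosure) holds, i.e. waive_disclosure is forbidden. None of the other listed options is forbidden under the premises.

waive_disclosure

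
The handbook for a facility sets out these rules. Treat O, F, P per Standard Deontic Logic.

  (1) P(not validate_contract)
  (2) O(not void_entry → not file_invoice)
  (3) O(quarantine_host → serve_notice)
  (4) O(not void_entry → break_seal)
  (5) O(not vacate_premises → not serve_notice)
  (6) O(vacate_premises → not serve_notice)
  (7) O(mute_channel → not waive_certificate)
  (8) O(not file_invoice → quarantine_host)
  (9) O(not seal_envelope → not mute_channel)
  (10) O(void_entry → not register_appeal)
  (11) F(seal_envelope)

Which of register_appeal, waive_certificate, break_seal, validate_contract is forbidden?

register_appeal

By case analysis on vacate_premises: premise 6 gives O(vacate_premises → not serve_notice) and premise 5 gives O(not vacate_premises → not serve_notice), so O(not serve_notice) either way.
The contrapositive of premise 3 (O(quarantine_host → serve_notice)) is O(not serve_notice → not quarantine_host), and O(not serve_notice) is already established, so O(not quarantine_host).
Premise 8 is O(not file_invoice → quarantine_host); contrapositively O(not quarantine_host → file_invoice). Since O(not quarantine_host) holds, K gives O(file_invoice).
The contrapositive of premise 2 (O(not void_entry → not file_invoice)) is O(file_invoice → void_entry), and O(file_invoice) is already established, so O(void_entry).
With premise 10, O(void_entry → not register_appeal), the K-axiom yields O(not register_appeal).
So O(not register_appeal) holds, i.e. register_appeal is forbidden. None of the other listed options is forbidden under the premises.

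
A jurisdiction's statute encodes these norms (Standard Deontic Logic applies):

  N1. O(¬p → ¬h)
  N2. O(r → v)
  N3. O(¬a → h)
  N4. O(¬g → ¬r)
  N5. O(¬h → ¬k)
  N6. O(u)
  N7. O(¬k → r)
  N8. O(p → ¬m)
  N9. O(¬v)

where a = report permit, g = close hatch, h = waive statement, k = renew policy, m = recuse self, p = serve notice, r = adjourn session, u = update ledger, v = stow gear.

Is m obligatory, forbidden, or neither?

Premise 9 gives O(¬v).
Premise 2, O(r → v), contraposes to O(¬v → ¬r); with O(¬v) we get O(¬r).
Premise 7, O(¬k → r), contraposes to O(¬r → k); with O(¬r) we get O(k).
Premise 5, O(¬h → ¬k), contraposes to O(k → h); with O(k) we get O(h).
The contrapositive of premise 1 (O(¬p → ¬h)) is O(h → p), and O(h) is already established, so O(p).
From O(p) and premise 8, O(p → ¬m), we obtain O(¬m).
Premises 3, 4, 6 do not contribute to this derivation.
Thus O(¬m), which is F(m): m is forbidden.

Forbidden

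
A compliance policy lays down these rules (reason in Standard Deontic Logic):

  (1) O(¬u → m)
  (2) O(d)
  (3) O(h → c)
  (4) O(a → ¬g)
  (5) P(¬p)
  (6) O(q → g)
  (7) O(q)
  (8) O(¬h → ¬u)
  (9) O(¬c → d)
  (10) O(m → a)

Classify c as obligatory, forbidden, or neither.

Premise 7 states O(q) outright.
With premise 6, O(q → g), the K-axiom yields O(g).
Premise 4 is O(a → ¬g); contrapositively O(g → ¬a). Since O(g) holds, K gives O(¬a).
Premise 10, O(m → a), contraposes to O(¬a → ¬m); with O(¬a) we get O(¬m).
The contrapositive of premise 1 (O(¬u → m)) is O(¬m → u), and O(¬m) is already established, so O(u).
The contrapositive of premise 8 (O(¬h → ¬u)) is O(u → h), and O(u) is already established, so O(h).
From O(h) and premise 3, O(h → c), we obtain O(c).
Premises 2, 5, 9 do not contribute to this derivation.
Hence c is obligatory.

Obligatory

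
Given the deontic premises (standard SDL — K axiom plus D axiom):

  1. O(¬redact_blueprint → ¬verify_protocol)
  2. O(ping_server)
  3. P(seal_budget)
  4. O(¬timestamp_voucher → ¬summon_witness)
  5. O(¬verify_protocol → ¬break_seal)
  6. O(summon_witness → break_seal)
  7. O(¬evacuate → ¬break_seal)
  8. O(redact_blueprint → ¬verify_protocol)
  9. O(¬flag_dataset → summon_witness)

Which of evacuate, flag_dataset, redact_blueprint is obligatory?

flag_dataset

By case analysis on redact_blueprint: premise 8 gives O(redact_blueprint → ¬verify_protocol) and premise 1 gives O(¬redact_blueprint → ¬verify_protocol), so O(¬verify_protocol) either way.
From O(¬verify_protocol) and premise 5, O(¬verify_protocol → ¬break_seal), we obtain O(¬break_seal).
The contrapositive of premise 6 (O(summon_witness → break_seal)) is O(¬break_seal → ¬summon_witness), and O(¬break_seal) is already established, so O(¬summon_witness).
Premise 9, O(¬flag_dataset → summon_witness), contraposes to O(¬summon_witness → flag_dataset); with O(¬summon_witness) we get O(flag_dataset).
So O(flag_dataset) holds — flag_dataset is obligatory. None of the other listed options is made obligatory by any chain of premises.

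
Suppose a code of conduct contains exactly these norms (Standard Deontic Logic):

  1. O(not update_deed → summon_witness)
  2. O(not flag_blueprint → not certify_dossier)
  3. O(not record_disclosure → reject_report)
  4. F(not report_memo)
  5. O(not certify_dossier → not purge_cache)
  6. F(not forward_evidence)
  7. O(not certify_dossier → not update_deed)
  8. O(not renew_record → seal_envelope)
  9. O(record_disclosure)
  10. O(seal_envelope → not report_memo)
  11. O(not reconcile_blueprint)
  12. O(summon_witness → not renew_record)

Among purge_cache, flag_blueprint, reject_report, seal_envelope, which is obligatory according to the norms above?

Premise 4, F(not report_memo), is equivalent to O(report_memo).
Premise 10 is O(seal_envelope → not report_memo); contrapositively O(report_memo → not seal_envelope). Since O(report_memo) holds, K gives O(not seal_envelope).
The contrapositive of premise 8 (O(not renew_record → seal_envelope)) is O(not seal_envelope → renew_record), and O(not seal_envelope) is already established, so O(renew_record).
The contrapositive of premise 12 (O(summon_witness → not renew_record)) is O(renew_record → not summon_witness), and O(renew_record) is already established, so O(not summon_witness).
The contrapositive of premise 1 (O(not update_deed → summon_witness)) is O(not summon_witness → update_deed), and O(not summon_witness) is already established, so O(update_deed).
The contrapositive of premise 7 (O(not certify_dossier → not update_deed)) is O(update_deed → certify_dossier), and O(update_deed) is already established, so O(certify_dossier).
Premise 2, O(not flag_blueprint → not certify_dossier), contraposes to O(certify_dossier → flag_blueprint); with O(certify_dossier) we get O(flag_blueprint).
So O(flag_blueprint) holds — flag_blueprint is obligatory. None of the other listed options is made obligatory by any chain of premises.

flag_blueprint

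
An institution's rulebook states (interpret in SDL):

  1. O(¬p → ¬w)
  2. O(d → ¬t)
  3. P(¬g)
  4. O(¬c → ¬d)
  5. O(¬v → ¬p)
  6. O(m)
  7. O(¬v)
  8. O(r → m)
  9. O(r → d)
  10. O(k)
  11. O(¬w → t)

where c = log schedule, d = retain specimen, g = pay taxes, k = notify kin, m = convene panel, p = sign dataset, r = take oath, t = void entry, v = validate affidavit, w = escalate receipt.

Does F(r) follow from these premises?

Premise 7 gives O(¬v).
Applying K to premise 5 (O(¬v → ¬p)) and O(¬v) yields O(¬p).
From O(¬p) and premise 1, O(¬p → ¬w), we obtain O(¬w).
With premise 11, O(¬w → t), the K-axiom yields O(t).
Premise 2 is O(d → ¬t); contrapositively O(t → ¬d). Since O(t) holds, K gives O(¬d).
The contrapositive of premise 9 (O(r → d)) is O(¬d → ¬r), and O(¬d) is already established, so O(¬r).
Premises 3, 4, 6, 8, 10 do not contribute to this derivation.
So O(¬r) holds, i.e. F(r). The claim follows.

Yes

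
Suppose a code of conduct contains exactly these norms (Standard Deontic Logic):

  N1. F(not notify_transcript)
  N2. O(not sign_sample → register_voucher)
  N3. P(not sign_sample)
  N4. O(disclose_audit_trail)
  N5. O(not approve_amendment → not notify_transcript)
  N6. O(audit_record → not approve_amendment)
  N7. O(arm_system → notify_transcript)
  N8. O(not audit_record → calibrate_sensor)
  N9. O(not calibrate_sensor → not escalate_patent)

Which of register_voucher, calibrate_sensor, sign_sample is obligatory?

F(not notify_transcript) at premise 1 means O(notify_transcript).
The contrapositive of premise 5 (O(not approve_amendment → not notify_transcript)) is O(notify_transcript → approve_amendment), and O(notify_transcript) is already established, so O(approve_amendment).
Premise 6 is O(audit_record → not approve_amendment); contrapositively O(approve_amendment → not audit_record). Since O(approve_amendment) holds, K gives O(not audit_record).
With premise 8, O(not audit_record → calibrate_sensor), the K-axiom yields O(calibrate_sensor).
So O(calibrate_sensor) holds — calibrate_sensor is obligatory. None of the other listed options is made obligatory by any chain of premises.

calibrate_sensor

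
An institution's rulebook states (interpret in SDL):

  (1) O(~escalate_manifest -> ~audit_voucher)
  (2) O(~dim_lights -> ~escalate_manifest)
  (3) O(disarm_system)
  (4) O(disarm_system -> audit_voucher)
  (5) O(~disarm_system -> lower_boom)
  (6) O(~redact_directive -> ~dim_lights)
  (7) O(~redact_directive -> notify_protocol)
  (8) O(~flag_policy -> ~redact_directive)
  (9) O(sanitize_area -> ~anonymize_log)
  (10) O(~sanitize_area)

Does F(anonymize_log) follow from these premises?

No

Premise 9 is O(sanitize_area -> ~anonymize_log), but O(sanitize_area) is not derivable from the premises, so it does not yield O(~anonymize_log).
No other premise forces O(~anonymize_log). An ideal world satisfying every premise can still have anonymize_log true, so F(anonymize_log) is not derivable.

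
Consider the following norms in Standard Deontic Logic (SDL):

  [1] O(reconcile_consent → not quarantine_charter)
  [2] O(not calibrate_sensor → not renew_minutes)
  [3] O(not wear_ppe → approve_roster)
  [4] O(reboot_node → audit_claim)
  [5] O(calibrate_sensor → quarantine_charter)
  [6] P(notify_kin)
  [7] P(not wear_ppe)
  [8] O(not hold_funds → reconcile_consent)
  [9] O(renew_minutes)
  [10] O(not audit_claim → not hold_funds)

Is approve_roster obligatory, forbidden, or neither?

Premise 3 is O(not wear_ppe → approve_roster), but O(not wear_ppe) is not derivable from the premises (the permission P(not wear_ppe) asserts only not O(wear_ppe), not O(not wear_ppe)), so it does not yield O(approve_roster).
No premise or chain of K-axiom applications forces O(approve_roster), and none forces O(not approve_roster). So approve_roster is neither obligatory nor forbidden under these norms.

Neither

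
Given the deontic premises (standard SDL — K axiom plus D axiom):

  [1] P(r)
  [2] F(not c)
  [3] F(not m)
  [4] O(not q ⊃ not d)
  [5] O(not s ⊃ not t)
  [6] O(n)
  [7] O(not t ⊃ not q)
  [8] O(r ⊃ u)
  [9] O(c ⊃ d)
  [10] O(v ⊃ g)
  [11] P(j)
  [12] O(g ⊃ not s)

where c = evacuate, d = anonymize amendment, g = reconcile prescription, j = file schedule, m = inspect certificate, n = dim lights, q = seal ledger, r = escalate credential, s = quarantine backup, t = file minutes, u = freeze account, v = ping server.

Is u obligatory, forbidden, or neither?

Neither

Premise 8 is O(r ⊃ u), but O(r) is not derivable from the premises (the permission P(r) asserts only not O(not r), not O(r)), so it does not yield O(u).
No premise or chain of K-axiom applications forces O(u), and none forces O(not u). So u is neither obligatory nor forbidden under these norms.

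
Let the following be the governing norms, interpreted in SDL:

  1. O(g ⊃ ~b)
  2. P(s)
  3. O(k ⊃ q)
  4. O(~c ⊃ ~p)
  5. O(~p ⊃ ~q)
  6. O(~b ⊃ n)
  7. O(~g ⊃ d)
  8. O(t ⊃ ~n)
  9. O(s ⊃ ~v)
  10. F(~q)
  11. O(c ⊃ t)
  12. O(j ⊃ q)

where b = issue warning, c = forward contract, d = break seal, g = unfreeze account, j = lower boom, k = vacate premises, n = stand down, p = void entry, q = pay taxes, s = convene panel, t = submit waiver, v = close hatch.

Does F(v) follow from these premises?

No

Premise 9 is O(s ⊃ ~v), but O(s) is not derivable from the premises (the permission P(s) asserts only ~O(~s), not O(s)), so it does not yield O(~v).
No other premise forces O(~v). An ideal world satisfying every premise can still have v true, so F(v) is not derivable.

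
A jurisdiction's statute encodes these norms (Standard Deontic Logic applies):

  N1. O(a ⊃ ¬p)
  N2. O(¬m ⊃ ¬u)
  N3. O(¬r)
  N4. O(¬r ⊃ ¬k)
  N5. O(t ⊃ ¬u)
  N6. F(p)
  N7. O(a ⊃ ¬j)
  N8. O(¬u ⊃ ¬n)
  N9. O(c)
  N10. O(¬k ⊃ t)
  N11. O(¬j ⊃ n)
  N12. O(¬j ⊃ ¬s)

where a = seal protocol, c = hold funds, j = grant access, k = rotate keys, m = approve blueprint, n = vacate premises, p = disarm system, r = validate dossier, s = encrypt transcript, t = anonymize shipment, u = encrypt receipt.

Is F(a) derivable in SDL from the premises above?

Premise 3 states O(¬r) outright.
Applying K to premise 4 (O(¬r ⊃ ¬k)) and O(¬r) yields O(¬k).
From O(¬k) and premise 10, O(¬k ⊃ t), we obtain O(t).
From O(t) and premise 5, O(t ⊃ ¬u), we obtain O(¬u).
Applying K to premise 8 (O(¬u ⊃ ¬n)) and O(¬u) yields O(¬n).
The contrapositive of premise 11 (O(¬j ⊃ n)) is O(¬n ⊃ j), and O(¬n) is already established, so O(j).
The contrapositive of premise 7 (O(a ⊃ ¬j)) is O(j ⊃ ¬a), and O(j) is already established, so O(¬a).
Premises 1, 2, 6, 9, 12 do not contribute to this derivation.
So O(¬a) holds, i.e. F(a). The claim follows.

Yes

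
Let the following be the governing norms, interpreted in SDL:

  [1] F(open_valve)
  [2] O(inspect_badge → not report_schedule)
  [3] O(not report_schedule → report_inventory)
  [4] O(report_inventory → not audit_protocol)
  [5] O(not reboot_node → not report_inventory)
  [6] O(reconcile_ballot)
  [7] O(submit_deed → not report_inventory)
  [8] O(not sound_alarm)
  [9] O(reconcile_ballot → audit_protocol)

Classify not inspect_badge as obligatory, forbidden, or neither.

From premise 6 we have O(reconcile_ballot).
From O(reconcile_ballot) and premise 9, O(reconcile_ballot → audit_protocol), we obtain O(audit_protocol).
Premise 4 is O(report_inventory → not audit_protocol); contrapositively O(audit_protocol → not report_inventory). Since O(audit_protocol) holds, K gives O(not report_inventory).
The contrapositive of premise 3 (O(not report_schedule → report_inventory)) is O(not report_inventory → report_schedule), and O(not report_inventory) is already established, so O(report_schedule).
Premise 2, O(inspect_badge → not report_schedule), contraposes to O(report_schedule → not inspect_badge); with O(report_schedule) we get O(not inspect_badge).
Premises 1, 5, 7, 8 do not contribute to this derivation.
Hence not inspect_badge is obligatory.

Obligatory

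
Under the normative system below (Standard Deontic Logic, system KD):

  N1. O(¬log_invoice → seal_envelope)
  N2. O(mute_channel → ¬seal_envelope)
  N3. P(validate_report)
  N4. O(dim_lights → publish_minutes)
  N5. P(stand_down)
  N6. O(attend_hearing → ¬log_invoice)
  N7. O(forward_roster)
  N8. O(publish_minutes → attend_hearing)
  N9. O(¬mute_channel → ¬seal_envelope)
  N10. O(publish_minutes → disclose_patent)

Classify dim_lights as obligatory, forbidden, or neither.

Forbidden

Premises 9 and 2 cover both cases: O(¬mute_channel → ¬seal_envelope) and O(mute_channel → ¬seal_envelope). Since ¬mute_channel ∨ mute_channel is a tautology, O(¬seal_envelope) follows.
Premise 1 is O(¬log_invoice → seal_envelope); contrapositively O(¬seal_envelope → log_invoice). Since O(¬seal_envelope) holds, K gives O(log_invoice).
Premise 6 is O(attend_hearing → ¬log_invoice); contrapositively O(log_invoice → ¬attend_hearing). Since O(log_invoice) holds, K gives O(¬attend_hearing).
Premise 8, O(publish_minutes → attend_hearing), contraposes to O(¬attend_hearing → ¬publish_minutes); with O(¬attend_hearing) we get O(¬publish_minutes).
Premise 4, O(dim_lights → publish_minutes), contraposes to O(¬publish_minutes → ¬dim_lights); with O(¬publish_minutes) we get O(¬dim_lights).
Premises 3, 5, 7, 10 do not contribute to this derivation.
Thus O(¬dim_lights), which is F(dim_lights): dim_lights is forbidden.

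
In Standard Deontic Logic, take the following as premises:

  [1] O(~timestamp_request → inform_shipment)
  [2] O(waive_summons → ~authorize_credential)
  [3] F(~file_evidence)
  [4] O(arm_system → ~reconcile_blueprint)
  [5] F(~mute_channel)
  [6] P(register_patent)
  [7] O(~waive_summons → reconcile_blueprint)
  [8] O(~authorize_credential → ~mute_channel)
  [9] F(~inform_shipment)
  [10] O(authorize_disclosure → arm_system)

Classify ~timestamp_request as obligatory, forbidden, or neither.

Neither

Premise 1 is O(~timestamp_request → inform_shipment); even if O(inform_shipment) held, inferring O(~timestamp_request) would be affirming the consequent — invalid.
No premise or chain of K-axiom applications forces O(~timestamp_request), and none forces O(timestamp_request). So ~timestamp_request is neither obligatory nor forbidden under these norms.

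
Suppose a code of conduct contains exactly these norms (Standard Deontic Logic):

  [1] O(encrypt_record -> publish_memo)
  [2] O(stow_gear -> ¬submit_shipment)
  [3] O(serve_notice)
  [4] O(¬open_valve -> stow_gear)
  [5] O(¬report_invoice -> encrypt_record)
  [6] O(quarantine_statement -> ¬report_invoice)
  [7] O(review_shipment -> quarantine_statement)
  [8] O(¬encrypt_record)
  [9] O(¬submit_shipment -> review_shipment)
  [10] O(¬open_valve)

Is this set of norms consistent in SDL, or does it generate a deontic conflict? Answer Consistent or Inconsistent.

Inconsistent

Premise 8 states O(¬encrypt_record) outright.
Premise 5 is O(¬report_invoice -> encrypt_record); contrapositively O(¬encrypt_record -> report_invoice). Since O(¬encrypt_record) holds, K gives O(report_invoice).
Premise 6, O(quarantine_statement -> ¬report_invoice), contraposes to O(report_invoice -> ¬quarantine_statement); with O(report_invoice) we get O(¬quarantine_statement).
The contrapositive of premise 7 (O(review_shipment -> quarantine_statement)) is O(¬quarantine_statement -> ¬review_shipment), and O(¬quarantine_statement) is already established, so O(¬review_shipment).
The contrapositive of premise 9 (O(¬submit_shipment -> review_shipment)) is O(¬review_shipment -> submit_shipment), and O(¬review_shipment) is already established, so O(submit_shipment).
The contrapositive of premise 2 (O(stow_gear -> ¬submit_shipment)) is O(submit_shipment -> ¬stow_gear), and O(submit_shipment) is already established, so O(¬stow_gear).
Premise 4 is O(¬open_valve -> stow_gear); contrapositively O(¬stow_gear -> open_valve). Since O(¬stow_gear) holds, K gives O(open_valve).
However, premise 10 gives O(¬open_valve).
We now have both O(open_valve) and O(¬open_valve) — open_valve is simultaneously obligatory and forbidden, violating the D-axiom.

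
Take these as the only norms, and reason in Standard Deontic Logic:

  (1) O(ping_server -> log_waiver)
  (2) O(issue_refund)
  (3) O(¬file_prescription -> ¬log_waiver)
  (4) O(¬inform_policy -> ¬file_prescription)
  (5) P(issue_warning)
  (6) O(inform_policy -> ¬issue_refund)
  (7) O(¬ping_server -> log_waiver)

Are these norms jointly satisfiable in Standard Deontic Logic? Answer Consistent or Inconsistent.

Premises 1 and 7 cover both cases: O(ping_server -> log_waiver) and O(¬ping_server -> log_waiver). Since ping_server ∨ ¬ping_server is a tautology, O(log_waiver) follows.
Premise 3 is O(¬file_prescription -> ¬log_waiver); contrapositively O(log_waiver -> file_prescription). Since O(log_waiver) holds, K gives O(file_prescription).
Premise 4 is O(¬inform_policy -> ¬file_prescription); contrapositively O(file_prescription -> inform_policy). Since O(file_prescription) holds, K gives O(inform_policy).
Applying K to premise 6 (O(inform_policy -> ¬issue_refund)) and O(inform_policy) yields O(¬issue_refund).
However, premise 2 gives O(issue_refund).
We now have both O(¬issue_refund) and O(issue_refund) — issue_refund is simultaneously obligatory and forbidden, violating the D-axiom.

Inconsistent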